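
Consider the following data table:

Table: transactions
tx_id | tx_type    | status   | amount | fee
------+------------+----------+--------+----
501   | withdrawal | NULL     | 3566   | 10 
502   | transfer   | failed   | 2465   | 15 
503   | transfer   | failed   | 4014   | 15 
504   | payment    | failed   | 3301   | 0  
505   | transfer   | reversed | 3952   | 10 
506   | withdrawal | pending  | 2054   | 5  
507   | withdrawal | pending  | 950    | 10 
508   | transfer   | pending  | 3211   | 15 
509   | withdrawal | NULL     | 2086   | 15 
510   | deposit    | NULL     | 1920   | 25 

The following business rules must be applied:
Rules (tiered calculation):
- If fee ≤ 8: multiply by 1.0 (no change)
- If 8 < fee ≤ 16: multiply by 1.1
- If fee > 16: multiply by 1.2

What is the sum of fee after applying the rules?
134.0

Step 1: Tier 1 (fee ≤ 8): 2 records, sum = 5 × 1.0 = 5.0
Step 2: Tier 2 (8 < fee ≤ 16): 7 records, sum = 90 × 1.1 = 99.0
Step 3: Tier 3 (fee > 16): 1 records, sum = 25 × 1.2 = 30.0
Step 4: Final sum = 5.0 + 99.0 + 30.0 = 134.0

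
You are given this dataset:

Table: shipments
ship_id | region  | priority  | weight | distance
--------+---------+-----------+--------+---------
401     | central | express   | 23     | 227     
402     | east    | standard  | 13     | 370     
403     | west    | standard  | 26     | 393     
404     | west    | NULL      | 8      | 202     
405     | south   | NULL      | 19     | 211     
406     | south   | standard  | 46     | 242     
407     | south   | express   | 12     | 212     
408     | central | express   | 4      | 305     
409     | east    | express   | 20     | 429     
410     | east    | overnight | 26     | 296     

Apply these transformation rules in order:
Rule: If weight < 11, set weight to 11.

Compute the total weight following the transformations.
207

Step 1: 2 records have weight < 11
Step 2: These records originally summed to 12
Step 3: After setting to minimum: 2 × 11 = 22
Step 4: Unaffected records sum: 185
Step 5: Final sum = 22 + 185 = 207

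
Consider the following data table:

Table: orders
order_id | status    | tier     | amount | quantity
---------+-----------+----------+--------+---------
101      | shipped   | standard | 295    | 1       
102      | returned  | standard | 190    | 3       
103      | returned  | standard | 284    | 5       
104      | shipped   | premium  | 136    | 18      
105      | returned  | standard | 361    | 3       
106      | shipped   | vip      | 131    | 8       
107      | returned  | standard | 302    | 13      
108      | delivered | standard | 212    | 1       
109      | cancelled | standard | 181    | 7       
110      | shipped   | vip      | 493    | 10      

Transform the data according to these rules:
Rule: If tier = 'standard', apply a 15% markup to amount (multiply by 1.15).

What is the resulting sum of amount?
2858.75

Step 1: Records with tier = 'standard' have total amount = 1825
Step 2: Apply multiplier: 1825 × 1.15 = 2098.75
Step 3: Other records total: 760
Step 4: Final sum = 2098.75 + 760 = 2858.75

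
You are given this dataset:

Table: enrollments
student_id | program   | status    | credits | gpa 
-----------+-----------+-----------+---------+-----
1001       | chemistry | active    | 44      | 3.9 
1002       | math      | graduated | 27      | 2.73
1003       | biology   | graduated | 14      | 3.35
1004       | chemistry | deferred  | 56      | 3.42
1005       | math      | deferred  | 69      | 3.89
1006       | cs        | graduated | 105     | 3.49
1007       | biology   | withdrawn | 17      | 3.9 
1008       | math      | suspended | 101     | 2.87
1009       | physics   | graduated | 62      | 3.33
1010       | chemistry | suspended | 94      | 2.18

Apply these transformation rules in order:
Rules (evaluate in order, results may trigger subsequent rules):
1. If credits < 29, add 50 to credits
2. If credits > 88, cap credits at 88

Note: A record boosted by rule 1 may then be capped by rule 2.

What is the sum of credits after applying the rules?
703

Step 1: Apply rule 1 to records with credits < 29
  - 3 records get bonus of 50
  - Of these, 0 records then exceed 88 and get capped
Step 2: Apply rule 2 to records with credits > 88
  - 3 records (original) are capped
Step 3: Calculate final sum = 703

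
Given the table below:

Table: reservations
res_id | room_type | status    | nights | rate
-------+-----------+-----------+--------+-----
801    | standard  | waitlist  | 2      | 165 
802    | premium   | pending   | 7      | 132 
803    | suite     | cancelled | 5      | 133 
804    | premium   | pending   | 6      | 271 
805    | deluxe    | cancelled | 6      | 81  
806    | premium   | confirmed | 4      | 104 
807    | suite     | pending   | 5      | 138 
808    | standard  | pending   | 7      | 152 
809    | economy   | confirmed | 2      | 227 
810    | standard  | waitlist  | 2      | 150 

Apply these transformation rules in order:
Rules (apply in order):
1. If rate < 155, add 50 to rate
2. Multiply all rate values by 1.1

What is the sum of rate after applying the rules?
2093.3

Step 1: Apply Rule 1 - Add 50 to records with rate < 155
  - 7 records affected: 890 + (7 × 50) = 1240
  - Unaffected records: 663
  - Sum after Rule 1: 1903
Step 2: Apply Rule 2 - Multiply all by 1.1
  - 1903 × 1.1 = 2093.3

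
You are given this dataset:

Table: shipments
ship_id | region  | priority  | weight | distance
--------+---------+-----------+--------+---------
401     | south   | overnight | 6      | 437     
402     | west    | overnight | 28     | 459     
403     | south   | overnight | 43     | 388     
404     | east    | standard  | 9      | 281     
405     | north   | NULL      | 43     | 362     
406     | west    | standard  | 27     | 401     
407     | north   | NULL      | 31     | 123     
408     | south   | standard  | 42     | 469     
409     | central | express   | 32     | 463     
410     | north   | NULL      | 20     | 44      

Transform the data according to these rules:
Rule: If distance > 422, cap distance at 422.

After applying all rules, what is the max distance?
422

Step 1: Original maximum distance = 469
Step 2: Apply cap at 422
Step 3: 4 records had distance > 422 and were capped
Step 4: Maximum after transformation = 422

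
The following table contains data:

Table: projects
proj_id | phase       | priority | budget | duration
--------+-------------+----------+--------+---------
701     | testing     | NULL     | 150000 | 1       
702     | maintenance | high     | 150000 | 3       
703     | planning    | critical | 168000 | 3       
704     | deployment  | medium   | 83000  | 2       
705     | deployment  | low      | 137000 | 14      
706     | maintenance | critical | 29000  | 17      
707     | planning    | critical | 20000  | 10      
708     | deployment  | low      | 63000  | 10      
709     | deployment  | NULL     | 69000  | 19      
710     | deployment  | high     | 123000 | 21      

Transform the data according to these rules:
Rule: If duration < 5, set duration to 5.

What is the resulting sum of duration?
111

Step 1: 4 records have duration < 5
Step 2: These records originally summed to 9
Step 3: After setting to minimum: 4 × 5 = 20
Step 4: Unaffected records sum: 91
Step 5: Final sum = 20 + 91 = 111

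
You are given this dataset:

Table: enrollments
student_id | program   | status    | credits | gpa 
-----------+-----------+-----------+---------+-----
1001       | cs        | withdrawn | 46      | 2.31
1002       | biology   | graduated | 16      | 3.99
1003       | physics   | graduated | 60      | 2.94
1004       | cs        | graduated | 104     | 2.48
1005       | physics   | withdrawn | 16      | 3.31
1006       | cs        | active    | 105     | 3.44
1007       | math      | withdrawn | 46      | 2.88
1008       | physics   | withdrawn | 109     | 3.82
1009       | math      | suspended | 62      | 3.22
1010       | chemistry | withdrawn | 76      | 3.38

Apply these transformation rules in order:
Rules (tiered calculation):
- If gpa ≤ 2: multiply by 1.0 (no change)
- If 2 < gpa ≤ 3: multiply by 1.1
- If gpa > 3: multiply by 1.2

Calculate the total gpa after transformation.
37.06

Step 1: Tier 1 (gpa ≤ 2): 0 records, sum = 0 × 1.0 = 0.0
Step 2: Tier 2 (2 < gpa ≤ 3): 4 records, sum = 10.61 × 1.1 = 11.67
Step 3: Tier 3 (gpa > 3): 6 records, sum = 21.16 × 1.2 = 25.39
Step 4: Final sum = 0.0 + 11.67 + 25.39 = 37.06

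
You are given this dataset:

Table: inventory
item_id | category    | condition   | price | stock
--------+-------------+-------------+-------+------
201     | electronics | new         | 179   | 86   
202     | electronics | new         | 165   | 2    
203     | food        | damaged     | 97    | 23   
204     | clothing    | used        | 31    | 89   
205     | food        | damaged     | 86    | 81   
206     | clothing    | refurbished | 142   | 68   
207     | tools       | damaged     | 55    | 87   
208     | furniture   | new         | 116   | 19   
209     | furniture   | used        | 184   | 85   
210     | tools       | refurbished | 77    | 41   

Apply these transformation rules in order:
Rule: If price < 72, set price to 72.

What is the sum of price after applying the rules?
1190

Step 1: 2 records have price < 72
Step 2: These records originally summed to 86
Step 3: After setting to minimum: 2 × 72 = 144
Step 4: Unaffected records sum: 1046
Step 5: Final sum = 144 + 1046 = 1190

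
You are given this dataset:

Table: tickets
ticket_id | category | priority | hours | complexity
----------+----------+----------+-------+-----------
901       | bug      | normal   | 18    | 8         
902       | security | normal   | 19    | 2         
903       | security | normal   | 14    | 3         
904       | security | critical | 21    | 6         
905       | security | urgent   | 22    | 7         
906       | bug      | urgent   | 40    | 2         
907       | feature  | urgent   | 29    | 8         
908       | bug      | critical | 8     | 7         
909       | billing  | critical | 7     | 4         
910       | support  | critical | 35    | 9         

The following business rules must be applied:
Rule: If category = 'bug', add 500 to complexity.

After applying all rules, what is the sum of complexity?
1556

Step 1: Count records where category = 'bug': 3
Step 2: Total bonus added: 3 × 500 = 1500
Step 3: Original sum of complexity: 56
Step 4: Final sum = 56 + 1500 = 1556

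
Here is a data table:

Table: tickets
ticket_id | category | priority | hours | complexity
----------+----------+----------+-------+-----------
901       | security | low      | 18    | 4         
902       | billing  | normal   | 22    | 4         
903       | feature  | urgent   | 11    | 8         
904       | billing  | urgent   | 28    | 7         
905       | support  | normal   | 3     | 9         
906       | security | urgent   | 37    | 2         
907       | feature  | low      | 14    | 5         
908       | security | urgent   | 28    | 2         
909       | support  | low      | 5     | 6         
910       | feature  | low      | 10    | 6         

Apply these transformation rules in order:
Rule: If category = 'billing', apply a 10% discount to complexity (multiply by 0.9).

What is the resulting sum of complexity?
51.9

Step 1: Records with category = 'billing' have total complexity = 11
Step 2: Apply multiplier: 11 × 0.9 = 9.9
Step 3: Other records total: 42
Step 4: Final sum = 9.9 + 42 = 51.9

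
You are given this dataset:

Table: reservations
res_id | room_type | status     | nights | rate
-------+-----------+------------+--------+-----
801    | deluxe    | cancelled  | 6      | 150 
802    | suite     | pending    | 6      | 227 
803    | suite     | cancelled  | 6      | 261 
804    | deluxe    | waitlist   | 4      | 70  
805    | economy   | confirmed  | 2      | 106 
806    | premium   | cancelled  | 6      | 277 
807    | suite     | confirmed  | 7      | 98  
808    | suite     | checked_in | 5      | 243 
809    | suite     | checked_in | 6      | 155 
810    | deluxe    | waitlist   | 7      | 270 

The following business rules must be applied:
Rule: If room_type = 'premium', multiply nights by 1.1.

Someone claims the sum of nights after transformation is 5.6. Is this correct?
No, the correct result is 55.6.

Step 1: Calculate the correct sum after transformation
Step 2: Apply multiplier 1.1 to records where room_type = 'premium'
Step 3: Correct result = 55.6
Step 4: Claimed result = 5.6
Step 5: 55.6 ≠ 5.6
Conclusion: The claimed result is incorrect. The correct answer is 55.6.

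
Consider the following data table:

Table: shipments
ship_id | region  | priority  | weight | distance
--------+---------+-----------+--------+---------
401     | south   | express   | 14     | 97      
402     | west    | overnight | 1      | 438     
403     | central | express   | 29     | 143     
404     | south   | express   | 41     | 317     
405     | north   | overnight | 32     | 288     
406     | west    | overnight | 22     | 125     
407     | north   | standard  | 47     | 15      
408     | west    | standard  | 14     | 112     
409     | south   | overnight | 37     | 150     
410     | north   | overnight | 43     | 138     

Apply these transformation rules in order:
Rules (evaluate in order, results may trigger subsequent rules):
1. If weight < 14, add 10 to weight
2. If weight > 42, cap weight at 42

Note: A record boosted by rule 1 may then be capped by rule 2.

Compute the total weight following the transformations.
284

Step 1: Apply rule 1 to records with weight < 14
  - 1 records get bonus of 10
  - Of these, 0 records then exceed 42 and get capped
Step 2: Apply rule 2 to records with weight > 42
  - 2 records (original) are capped
Step 3: Calculate final sum = 284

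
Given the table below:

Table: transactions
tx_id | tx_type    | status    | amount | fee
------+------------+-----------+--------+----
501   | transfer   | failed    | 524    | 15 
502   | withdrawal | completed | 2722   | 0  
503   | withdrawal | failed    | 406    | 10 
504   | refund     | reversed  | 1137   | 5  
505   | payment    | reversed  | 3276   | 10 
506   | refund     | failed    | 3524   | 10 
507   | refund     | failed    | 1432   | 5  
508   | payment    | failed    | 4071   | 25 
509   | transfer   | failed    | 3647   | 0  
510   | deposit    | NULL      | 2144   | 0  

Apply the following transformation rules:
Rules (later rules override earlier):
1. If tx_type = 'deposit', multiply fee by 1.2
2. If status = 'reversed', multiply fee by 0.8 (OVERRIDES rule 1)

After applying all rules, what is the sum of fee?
77.0

Step 1: Rule 2 takes priority for records with status = 'reversed'
  - 2 records: 15 × 0.8 = 12.0
Step 2: Rule 1 applies to remaining records with tx_type = 'deposit'
  - 1 records: 0 × 1.2 = 0.0
Step 3: Other records unchanged: 65
Step 4: Final sum = 12.0 + 0.0 + 65 = 77.0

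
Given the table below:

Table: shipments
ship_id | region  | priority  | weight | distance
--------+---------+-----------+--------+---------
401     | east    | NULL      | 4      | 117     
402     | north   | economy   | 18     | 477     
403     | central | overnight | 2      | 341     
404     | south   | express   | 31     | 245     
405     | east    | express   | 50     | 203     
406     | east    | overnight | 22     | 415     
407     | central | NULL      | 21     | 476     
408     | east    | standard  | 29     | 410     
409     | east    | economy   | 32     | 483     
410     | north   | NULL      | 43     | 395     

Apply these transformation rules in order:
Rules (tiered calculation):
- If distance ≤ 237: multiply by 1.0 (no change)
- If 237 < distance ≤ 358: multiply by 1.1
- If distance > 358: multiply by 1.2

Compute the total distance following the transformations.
4151.8

Step 1: Tier 1 (distance ≤ 237): 2 records, sum = 320 × 1.0 = 320.0
Step 2: Tier 2 (237 < distance ≤ 358): 2 records, sum = 586 × 1.1 = 644.6
Step 3: Tier 3 (distance > 358): 6 records, sum = 2656 × 1.2 = 3187.2
Step 4: Final sum = 320.0 + 644.6 + 3187.2 = 4151.8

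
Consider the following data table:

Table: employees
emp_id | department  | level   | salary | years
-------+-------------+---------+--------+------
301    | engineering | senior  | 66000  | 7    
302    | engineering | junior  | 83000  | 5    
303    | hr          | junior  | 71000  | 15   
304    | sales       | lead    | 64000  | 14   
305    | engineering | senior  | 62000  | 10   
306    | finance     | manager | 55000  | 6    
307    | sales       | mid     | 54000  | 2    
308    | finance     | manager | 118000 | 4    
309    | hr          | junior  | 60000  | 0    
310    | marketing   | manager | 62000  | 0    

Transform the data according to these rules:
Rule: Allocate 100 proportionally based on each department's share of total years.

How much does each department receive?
engineering: 34.92, finance: 15.87, hr: 23.81, marketing: 0.0, sales: 25.4

Step 1: Calculate total years = 63
Step 2: Calculate each department's proportion:
  engineering: 22/63 = 34.92% → 34.92
  finance: 10/63 = 15.87% → 15.87
  hr: 15/63 = 23.81% → 23.81
  marketing: 0/63 = 0.00% → 0.0
  sales: 16/63 = 25.40% → 25.4
Step 3: Verify: sum of allocations ≈ 100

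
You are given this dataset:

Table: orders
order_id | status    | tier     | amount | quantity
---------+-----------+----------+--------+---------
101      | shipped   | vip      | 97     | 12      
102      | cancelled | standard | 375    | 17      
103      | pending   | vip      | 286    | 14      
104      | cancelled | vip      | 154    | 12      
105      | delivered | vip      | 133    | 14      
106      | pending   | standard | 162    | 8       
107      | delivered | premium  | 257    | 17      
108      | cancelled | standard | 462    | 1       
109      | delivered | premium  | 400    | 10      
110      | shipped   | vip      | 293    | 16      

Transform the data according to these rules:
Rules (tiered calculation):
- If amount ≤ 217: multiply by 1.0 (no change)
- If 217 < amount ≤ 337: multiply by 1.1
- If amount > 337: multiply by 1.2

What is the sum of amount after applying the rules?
2950.0

Step 1: Tier 1 (amount ≤ 217): 4 records, sum = 546 × 1.0 = 546.0
Step 2: Tier 2 (217 < amount ≤ 337): 3 records, sum = 836 × 1.1 = 919.6
Step 3: Tier 3 (amount > 337): 3 records, sum = 1237 × 1.2 = 1484.4
Step 4: Final sum = 546.0 + 919.6 + 1484.4 = 2950.0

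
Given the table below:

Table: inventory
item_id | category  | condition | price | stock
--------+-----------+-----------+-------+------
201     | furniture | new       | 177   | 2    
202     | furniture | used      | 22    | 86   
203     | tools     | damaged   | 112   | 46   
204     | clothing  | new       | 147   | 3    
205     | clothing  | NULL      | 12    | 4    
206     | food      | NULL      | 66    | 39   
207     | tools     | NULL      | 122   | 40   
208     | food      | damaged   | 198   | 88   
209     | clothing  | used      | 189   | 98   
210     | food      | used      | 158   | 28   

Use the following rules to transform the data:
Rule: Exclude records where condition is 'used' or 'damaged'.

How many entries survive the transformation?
5

Step 1: Count records to exclude
  - 3 (used) + 2 (damaged) = 5 records
Step 2: Total records: 10
Step 3: Remaining = 10 - 5 = 5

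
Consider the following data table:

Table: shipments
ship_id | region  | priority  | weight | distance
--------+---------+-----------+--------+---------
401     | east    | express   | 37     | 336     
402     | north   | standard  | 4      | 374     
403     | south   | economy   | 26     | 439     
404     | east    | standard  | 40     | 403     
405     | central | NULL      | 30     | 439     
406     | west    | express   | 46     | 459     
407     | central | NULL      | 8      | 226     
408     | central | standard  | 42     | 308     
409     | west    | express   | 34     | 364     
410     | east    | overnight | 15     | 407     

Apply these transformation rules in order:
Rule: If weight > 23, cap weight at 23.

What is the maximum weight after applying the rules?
23

Step 1: Original maximum weight = 46
Step 2: Apply cap at 23
Step 3: 7 records had weight > 23 and were capped
Step 4: Maximum after transformation = 23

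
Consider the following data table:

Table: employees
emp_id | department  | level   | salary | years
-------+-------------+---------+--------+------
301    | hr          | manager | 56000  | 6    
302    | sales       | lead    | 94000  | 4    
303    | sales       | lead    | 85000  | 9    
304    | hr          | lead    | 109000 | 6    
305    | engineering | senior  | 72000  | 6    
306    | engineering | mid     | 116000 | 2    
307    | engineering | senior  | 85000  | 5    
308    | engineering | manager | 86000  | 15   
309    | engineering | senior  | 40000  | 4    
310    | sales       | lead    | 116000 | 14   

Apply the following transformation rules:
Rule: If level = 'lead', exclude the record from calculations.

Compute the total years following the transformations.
38

Step 1: Identify records where level = 'lead'
Step 2: The excluded records sum to 33
Step 3: Original total years = 71
Step 4: Remaining total = 71 - 33 = 38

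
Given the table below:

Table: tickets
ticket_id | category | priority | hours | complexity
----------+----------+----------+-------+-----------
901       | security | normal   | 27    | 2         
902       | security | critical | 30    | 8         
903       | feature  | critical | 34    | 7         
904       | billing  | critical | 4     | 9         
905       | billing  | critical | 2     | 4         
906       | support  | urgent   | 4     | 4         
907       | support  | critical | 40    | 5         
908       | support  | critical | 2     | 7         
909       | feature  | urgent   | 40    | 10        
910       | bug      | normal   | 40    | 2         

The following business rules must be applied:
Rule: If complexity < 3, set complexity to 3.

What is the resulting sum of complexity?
60

Step 1: 2 records have complexity < 3
Step 2: These records originally summed to 4
Step 3: After setting to minimum: 2 × 3 = 6
Step 4: Unaffected records sum: 54
Step 5: Final sum = 6 + 54 = 60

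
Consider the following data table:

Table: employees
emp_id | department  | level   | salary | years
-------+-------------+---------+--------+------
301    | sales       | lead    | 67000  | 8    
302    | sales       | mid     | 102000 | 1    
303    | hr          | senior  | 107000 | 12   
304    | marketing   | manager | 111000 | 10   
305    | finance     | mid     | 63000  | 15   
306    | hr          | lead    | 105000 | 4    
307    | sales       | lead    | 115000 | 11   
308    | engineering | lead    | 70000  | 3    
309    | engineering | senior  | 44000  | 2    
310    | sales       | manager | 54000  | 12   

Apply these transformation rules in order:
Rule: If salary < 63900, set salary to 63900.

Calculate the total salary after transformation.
868700

Step 1: 3 records have salary < 63900
Step 2: These records originally summed to 161000
Step 3: After setting to minimum: 3 × 63900 = 191700
Step 4: Unaffected records sum: 677000
Step 5: Final sum = 191700 + 677000 = 868700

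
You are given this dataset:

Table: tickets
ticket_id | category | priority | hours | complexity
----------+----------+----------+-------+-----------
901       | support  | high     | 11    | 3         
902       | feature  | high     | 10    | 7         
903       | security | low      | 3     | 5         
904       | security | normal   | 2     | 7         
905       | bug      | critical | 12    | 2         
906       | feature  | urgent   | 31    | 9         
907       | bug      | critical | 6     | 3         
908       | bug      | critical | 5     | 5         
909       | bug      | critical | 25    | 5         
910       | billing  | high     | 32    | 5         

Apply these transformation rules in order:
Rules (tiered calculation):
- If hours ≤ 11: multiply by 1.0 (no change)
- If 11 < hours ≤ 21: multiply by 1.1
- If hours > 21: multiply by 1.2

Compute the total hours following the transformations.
155.8

Step 1: Tier 1 (hours ≤ 11): 6 records, sum = 37 × 1.0 = 37.0
Step 2: Tier 2 (11 < hours ≤ 21): 1 records, sum = 12 × 1.1 = 13.2
Step 3: Tier 3 (hours > 21): 3 records, sum = 88 × 1.2 = 105.6
Step 4: Final sum = 37.0 + 13.2 + 105.6 = 155.8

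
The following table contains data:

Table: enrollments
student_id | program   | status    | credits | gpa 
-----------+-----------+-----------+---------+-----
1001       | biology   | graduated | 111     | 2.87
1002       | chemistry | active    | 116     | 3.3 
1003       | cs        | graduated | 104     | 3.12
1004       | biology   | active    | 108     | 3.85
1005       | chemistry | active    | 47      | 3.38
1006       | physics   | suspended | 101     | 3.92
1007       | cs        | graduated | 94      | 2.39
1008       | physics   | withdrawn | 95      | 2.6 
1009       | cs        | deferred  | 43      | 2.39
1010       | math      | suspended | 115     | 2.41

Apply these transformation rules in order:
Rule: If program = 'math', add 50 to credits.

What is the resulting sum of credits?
984

Step 1: Count records where program = 'math': 1
Step 2: Total bonus added: 1 × 50 = 50
Step 3: Original sum of credits: 934
Step 4: Final sum = 934 + 50 = 984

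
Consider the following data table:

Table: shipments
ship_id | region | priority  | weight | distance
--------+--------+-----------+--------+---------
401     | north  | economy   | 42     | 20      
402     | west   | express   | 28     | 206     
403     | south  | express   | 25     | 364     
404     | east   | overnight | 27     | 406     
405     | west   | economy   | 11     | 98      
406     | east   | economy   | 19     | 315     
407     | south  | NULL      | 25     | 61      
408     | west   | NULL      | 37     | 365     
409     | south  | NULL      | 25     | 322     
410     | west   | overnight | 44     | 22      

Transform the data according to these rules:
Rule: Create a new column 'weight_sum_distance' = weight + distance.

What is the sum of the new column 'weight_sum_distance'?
2462

Step 1: For each record, compute weight + distance
Example calculations:
  42 + 20 = 62
  28 + 206 = 234
  25 + 364 = 389
  ...
Step 2: Sum all derived values
Step 3: Total = 2462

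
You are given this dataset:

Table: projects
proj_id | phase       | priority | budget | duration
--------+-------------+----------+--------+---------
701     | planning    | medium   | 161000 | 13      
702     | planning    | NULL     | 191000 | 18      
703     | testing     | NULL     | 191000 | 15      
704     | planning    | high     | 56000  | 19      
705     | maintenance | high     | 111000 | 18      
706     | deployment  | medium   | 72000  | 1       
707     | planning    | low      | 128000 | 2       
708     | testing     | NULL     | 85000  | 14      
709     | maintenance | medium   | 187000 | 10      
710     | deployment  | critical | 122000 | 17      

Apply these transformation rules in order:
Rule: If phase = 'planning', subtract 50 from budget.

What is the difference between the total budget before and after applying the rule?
200

Step 1: Original sum of budget = 1304000
Step 2: 4 records have phase = 'planning'
Step 3: Each affected record changes by -50
Step 4: Total change = 4 × -50 = -200
Step 5: New sum = 1304000 + -200 = 1303800
Step 6: Difference = |1303800 - 1304000| = 200
        (Sum decreased by 200)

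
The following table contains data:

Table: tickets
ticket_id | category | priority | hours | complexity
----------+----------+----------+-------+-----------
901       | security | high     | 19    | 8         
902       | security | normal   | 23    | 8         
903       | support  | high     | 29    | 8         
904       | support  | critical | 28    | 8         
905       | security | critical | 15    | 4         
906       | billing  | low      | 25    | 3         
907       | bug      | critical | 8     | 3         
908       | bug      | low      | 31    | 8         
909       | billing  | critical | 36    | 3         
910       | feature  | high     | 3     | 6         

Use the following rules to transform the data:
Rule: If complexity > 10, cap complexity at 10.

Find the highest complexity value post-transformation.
8

Step 1: Original maximum complexity = 8
Step 2: Check cap of 10 against maximum
Step 3: No records exceed the cap (max 8 <= cap 10), so no capping applies
Step 4: Maximum after transformation = 8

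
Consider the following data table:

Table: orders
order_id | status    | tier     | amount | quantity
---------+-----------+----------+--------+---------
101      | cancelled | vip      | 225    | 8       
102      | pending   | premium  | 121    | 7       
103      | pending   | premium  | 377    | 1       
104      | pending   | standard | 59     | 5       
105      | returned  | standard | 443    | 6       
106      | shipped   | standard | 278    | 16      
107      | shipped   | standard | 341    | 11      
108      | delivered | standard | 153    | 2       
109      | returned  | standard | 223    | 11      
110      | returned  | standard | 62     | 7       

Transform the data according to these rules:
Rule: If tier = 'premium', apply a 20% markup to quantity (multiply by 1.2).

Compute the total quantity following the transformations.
75.6

Step 1: Records with tier = 'premium' have total quantity = 8
Step 2: Apply multiplier: 8 × 1.2 = 9.6
Step 3: Other records total: 66
Step 4: Final sum = 9.6 + 66 = 75.6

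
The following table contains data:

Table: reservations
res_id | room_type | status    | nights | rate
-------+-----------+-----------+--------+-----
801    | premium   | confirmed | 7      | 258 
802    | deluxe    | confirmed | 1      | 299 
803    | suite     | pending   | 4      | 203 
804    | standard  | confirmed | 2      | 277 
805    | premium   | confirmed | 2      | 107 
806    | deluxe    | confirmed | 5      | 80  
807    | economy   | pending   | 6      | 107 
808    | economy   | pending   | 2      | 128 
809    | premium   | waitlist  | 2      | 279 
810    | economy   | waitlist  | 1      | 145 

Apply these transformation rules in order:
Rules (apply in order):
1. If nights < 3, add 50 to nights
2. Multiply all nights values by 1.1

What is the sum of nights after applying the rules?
365.2

Step 1: Apply Rule 1 - Add 50 to records with nights < 3
  - 6 records affected: 10 + (6 × 50) = 310
  - Unaffected records: 22
  - Sum after Rule 1: 332
Step 2: Apply Rule 2 - Multiply all by 1.1
  - 332 × 1.1 = 365.2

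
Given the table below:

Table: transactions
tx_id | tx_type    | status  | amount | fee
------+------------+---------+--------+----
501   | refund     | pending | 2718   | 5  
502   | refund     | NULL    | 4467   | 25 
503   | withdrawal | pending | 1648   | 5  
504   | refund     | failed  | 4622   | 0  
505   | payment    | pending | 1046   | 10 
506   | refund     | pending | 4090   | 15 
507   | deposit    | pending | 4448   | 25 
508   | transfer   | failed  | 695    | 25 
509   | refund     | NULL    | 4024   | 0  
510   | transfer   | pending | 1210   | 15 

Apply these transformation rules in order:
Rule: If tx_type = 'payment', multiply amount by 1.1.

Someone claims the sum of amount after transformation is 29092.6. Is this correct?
No, the correct result is 29072.6.

Step 1: Calculate the correct sum after transformation
Step 2: Apply multiplier 1.1 to records where tx_type = 'payment'
Step 3: Correct result = 29072.6
Step 4: Claimed result = 29092.6
Step 5: 29072.6 ≠ 29092.6
Conclusion: The claimed result is incorrect. The correct answer is 29072.6.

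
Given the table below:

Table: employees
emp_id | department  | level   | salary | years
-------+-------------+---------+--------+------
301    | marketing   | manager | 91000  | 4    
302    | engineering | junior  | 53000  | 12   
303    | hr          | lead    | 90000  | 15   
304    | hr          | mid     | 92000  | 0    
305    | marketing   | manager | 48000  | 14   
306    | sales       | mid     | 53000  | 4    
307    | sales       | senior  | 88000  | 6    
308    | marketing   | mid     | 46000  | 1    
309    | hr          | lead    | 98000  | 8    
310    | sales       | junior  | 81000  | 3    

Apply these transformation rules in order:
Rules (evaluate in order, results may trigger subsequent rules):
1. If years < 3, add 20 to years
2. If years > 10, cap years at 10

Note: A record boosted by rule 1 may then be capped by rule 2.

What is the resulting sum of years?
75

Step 1: Apply rule 1 to records with years < 3
  - 2 records get bonus of 20
  - Of these, 2 records then exceed 10 and get capped
Step 2: Apply rule 2 to records with years > 10
  - 3 records (original) are capped
Step 3: Calculate final sum = 75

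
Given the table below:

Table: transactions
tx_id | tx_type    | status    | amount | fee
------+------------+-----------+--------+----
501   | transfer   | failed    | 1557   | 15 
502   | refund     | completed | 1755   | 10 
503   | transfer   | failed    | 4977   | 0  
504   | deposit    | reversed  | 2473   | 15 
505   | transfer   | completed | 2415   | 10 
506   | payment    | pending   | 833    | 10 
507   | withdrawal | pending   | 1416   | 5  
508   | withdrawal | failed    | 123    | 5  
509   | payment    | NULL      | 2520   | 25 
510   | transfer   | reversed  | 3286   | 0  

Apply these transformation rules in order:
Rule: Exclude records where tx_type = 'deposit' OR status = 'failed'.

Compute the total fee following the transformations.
60

Step 1: Find records where tx_type = 'deposit' OR status = 'failed'
Step 2: 4 records match, summing to 35
Step 3: Original sum: 95
Step 4: Remaining sum = 95 - 35 = 60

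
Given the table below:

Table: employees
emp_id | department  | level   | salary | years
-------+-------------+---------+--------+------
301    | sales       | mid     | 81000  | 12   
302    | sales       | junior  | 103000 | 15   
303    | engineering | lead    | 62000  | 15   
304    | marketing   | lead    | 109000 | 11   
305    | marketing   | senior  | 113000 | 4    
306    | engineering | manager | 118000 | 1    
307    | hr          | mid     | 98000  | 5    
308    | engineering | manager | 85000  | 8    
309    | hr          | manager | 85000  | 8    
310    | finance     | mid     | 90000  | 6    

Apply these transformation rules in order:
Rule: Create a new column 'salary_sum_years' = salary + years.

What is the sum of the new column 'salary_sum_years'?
944085

Step 1: For each record, compute salary + years
Example calculations:
  81000 + 12 = 81012
  103000 + 15 = 103015
  62000 + 15 = 62015
  ...
Step 2: Sum all derived values
Step 3: Total = 944085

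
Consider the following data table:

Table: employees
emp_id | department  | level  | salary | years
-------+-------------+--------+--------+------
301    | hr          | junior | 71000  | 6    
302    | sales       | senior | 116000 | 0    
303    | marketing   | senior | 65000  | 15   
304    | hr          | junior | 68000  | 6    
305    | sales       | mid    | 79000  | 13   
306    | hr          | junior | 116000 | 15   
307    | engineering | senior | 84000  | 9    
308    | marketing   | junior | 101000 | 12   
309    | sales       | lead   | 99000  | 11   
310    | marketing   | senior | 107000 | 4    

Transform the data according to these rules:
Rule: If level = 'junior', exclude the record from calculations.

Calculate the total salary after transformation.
550000

Step 1: Identify records where level = 'junior'
Step 2: The excluded records sum to 356000
Step 3: Original total salary = 906000
Step 4: Remaining total = 906000 - 356000 = 550000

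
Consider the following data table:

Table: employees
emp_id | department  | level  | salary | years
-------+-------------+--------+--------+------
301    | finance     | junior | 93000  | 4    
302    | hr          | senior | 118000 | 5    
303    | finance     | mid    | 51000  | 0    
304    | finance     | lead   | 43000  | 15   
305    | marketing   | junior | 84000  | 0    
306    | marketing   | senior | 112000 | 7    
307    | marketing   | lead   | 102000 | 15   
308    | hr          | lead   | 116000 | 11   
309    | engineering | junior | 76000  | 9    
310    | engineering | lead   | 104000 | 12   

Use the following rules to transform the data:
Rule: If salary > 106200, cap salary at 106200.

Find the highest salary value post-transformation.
106200

Step 1: Original maximum salary = 118000
Step 2: Apply cap at 106200
Step 3: 3 records had salary > 106200 and were capped
Step 4: Maximum after transformation = 106200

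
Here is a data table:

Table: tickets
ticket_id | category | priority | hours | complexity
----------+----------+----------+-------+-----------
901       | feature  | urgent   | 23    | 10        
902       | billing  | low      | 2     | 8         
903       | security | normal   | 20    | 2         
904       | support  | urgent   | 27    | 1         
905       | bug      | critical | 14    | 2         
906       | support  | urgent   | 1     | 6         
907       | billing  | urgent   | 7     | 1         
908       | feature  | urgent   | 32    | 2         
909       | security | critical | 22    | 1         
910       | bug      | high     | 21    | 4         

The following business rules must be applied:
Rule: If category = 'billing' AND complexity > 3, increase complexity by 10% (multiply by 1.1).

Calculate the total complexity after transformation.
37.8

Step 1: Find records where category = 'billing' AND complexity > 3
Step 2: 1 records match, summing to 8
Step 3: After multiplier: 8 × 1.1 = 8.8
Step 4: Unaffected records sum: 29
Step 5: Final sum = 8.8 + 29 = 37.8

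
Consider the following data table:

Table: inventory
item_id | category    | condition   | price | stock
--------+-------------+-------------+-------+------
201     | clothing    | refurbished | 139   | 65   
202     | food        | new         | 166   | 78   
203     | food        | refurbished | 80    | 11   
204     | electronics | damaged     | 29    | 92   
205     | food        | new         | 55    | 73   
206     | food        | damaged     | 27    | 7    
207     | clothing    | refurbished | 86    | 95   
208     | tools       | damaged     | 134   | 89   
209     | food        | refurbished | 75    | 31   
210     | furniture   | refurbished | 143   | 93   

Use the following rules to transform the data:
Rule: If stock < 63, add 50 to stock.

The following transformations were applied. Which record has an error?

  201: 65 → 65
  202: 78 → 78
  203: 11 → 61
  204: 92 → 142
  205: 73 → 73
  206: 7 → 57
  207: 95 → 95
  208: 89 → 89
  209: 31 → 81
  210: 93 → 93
Record 204 has an error. The correct transformed value should be 92, not 142.

Step 1: Check each record against the rule
Step 2: Record 204 has stock = 92
Step 3: Since 92 >= 63, the bonus should not have been applied
Step 4: Correct value = 92, but claimed value = 142
Conclusion: Record 204 has the error.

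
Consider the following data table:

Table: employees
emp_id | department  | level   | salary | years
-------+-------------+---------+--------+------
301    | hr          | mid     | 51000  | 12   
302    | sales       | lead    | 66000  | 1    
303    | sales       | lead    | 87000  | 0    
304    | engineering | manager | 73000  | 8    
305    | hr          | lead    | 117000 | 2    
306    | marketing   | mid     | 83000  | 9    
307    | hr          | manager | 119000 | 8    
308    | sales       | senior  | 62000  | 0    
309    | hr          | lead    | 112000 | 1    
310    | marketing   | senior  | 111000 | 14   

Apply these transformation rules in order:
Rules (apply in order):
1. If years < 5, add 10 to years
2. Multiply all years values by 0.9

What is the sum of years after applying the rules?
94.5

Step 1: Apply Rule 1 - Add 10 to records with years < 5
  - 5 records affected: 4 + (5 × 10) = 54
  - Unaffected records: 51
  - Sum after Rule 1: 105
Step 2: Apply Rule 2 - Multiply all by 0.9
  - 105 × 0.9 = 94.5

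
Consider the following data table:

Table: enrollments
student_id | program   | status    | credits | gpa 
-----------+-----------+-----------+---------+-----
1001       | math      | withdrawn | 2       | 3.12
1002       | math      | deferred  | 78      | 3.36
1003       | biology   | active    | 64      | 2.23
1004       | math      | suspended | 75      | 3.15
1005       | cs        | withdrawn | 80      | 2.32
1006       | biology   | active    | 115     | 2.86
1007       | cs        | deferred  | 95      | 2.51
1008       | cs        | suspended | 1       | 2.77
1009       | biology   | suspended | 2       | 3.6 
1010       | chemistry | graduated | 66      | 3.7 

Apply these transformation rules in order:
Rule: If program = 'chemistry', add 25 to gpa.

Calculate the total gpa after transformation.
54.62

Step 1: Count records where program = 'chemistry': 1
Step 2: Total bonus added: 1 × 25 = 25
Step 3: Original sum of gpa: 29.62
Step 4: Final sum = 29.62 + 25 = 54.62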